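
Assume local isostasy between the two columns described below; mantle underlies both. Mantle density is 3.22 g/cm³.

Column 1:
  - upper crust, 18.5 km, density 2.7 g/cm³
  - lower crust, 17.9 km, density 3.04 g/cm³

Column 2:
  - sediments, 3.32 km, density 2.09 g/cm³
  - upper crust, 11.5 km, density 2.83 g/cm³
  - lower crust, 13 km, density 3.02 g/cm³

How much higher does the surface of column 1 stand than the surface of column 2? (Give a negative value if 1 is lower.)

For any compensation level in the mantle, the mantle terms cancel and isostasy reduces to e = (Σt_1 − Σt_2) − (Σ(ρt)_1 − Σ(ρt)_2) / ρ_m.
Σt_1 = 36.4 km; Σt_2 = 27.82 km; Σ(ρt)_1 = 104.366; Σ(ρt)_2 = 78.7438 (in km·g/cm³).
e = (36.4 − 27.82) − (104.366 − 78.7438) / 3.22 = 0.623 km.

0.623 km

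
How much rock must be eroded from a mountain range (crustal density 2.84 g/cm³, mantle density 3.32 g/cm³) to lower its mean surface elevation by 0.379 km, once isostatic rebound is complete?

Net drop Δ = e − u = e − e ρ_c/ρ_m = e (ρ_m − ρ_c)/ρ_m.
e = Δ ρ_m/(ρ_m − ρ_c) = 0.379 km × 3.32/0.48 = 2.62 km.

2.62 km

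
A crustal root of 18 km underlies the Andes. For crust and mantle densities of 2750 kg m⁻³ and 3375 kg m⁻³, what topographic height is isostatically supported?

Balancing pressure at the compensation depth: ρ_c h = (ρ_m − ρ_c) r.
h = r (ρ_m − ρ_c) / ρ_c = 18 km × (3375 − 2750) / 2750 = 4.09 km.

4.09 km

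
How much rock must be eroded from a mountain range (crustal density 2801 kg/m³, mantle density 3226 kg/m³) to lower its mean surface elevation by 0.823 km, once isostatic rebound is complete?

Net drop Δ = e − u = e − e ρ_c/ρ_m = e (ρ_m − ρ_c)/ρ_m.
e = Δ ρ_m/(ρ_m − ρ_c) = 0.823 km × 3226/425 = 6.25 km.

6.25 km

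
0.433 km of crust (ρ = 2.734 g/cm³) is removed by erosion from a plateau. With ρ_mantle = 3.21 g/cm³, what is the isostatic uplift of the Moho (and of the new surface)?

Unloading: uplift u = e ρ_c/ρ_m = 0.433 km × 2.734/3.21 = 0.369 km.

0.369 km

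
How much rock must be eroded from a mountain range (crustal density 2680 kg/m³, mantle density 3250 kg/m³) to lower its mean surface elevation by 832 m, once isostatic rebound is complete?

Net drop Δ = e − u = e − e ρ_c/ρ_m = e (ρ_m − ρ_c)/ρ_m.
e = Δ ρ_m/(ρ_m − ρ_c) = 832 m × 3250/570 = 4740 m.

4740 m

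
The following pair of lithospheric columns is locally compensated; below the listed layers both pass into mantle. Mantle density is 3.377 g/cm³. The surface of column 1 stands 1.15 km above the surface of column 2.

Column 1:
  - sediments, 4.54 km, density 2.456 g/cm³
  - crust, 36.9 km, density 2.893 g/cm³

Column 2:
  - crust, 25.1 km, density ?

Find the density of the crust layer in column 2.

2.65 g/cm³

Take the compensation level at the base of the deeper column (depth z_c below the surface of column 1) and equate Σ ρ_i t_i down to z_c; mantle fills any gap and the z_c terms cancel.
Column 1: 4.54×2.456 + 36.9×2.893 + (z_c − 41.44)×3.377
Column 2: 1.15×0 + 25.1×ρ + (z_c − 1.15 − 25.1)×3.377
The z_c×3.377 term appears on both sides and cancels. Collect the known terms of each column as K = Σ(ρt)_known − 3.377 × (depth of known layers): K_1 = 117.90194 − 3.377×41.44 = −22.04094; K_2 = 0 − 3.377×(1.15 + 25.1) = −88.64625.
Balance: K_1 = K_2 + 25.1×ρ, so ρ = (K_1 − K_2)/25.1 = 66.6053/25.1 = 2.65 g/cm³.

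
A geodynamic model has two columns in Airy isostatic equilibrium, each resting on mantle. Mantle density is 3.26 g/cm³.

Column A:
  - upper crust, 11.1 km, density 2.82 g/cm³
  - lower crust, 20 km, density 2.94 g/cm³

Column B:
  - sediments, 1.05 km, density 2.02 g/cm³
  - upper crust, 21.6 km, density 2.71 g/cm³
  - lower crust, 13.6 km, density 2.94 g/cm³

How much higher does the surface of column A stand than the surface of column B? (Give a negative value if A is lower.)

−1.92 km

For any compensation level in the mantle, the mantle terms cancel and isostasy reduces to e = (Σt_A − Σt_B) − (Σ(ρt)_A − Σ(ρt)_B) / ρ_m.
Σt_A = 31.1 km; Σt_B = 36.25 km; Σ(ρt)_A = 90.102; Σ(ρt)_B = 100.641 (in km·g/cm³).
e = (31.1 − 36.25) − (90.102 − 100.641) / 3.26 = −1.92 km.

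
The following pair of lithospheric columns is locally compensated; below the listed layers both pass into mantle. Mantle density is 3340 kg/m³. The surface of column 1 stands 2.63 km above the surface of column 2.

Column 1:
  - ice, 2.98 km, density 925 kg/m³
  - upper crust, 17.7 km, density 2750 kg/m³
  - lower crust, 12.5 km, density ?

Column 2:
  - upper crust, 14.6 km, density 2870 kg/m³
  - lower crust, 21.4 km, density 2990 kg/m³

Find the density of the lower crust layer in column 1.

Take the compensation level at the base of the deeper column (depth z_c below the surface of column 1) and equate Σ ρ_i t_i down to z_c; mantle fills any gap and the z_c terms cancel.
Column 1: 2.98×925 + 17.7×2750 + 12.5×ρ + (z_c − 33.18)×3340
Column 2: 2.63×0 + 14.6×2870 + 21.4×2990 + (z_c − 2.63 − 36)×3340
The z_c×3340 term appears on both sides and cancels. Collect the known terms of each column as K = Σ(ρt)_known − 3340 × (depth of known layers): K_1 = 51431.5 − 3340×33.18 = −59389.7; K_2 = 105888 − 3340×(2.63 + 36) = −23136.2.
Balance: K_1 + 12.5×ρ = K_2, so ρ = (K_2 − K_1)/12.5 = 36253.5/12.5 = 2900 kg/m³.

2900 kg/m³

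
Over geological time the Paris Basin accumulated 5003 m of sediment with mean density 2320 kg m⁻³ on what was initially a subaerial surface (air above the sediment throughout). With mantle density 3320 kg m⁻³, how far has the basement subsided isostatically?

3500 m

Subaerial load: s = t ρ_sed / ρ_m = 5003 m × 2320/3320 = 3500 m.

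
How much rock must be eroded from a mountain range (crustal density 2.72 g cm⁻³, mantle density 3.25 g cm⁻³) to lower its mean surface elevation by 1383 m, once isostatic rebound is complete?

Net drop Δ = e − u = e − e ρ_c/ρ_m = e (ρ_m − ρ_c)/ρ_m.
e = Δ ρ_m/(ρ_m − ρ_c) = 1383 m × 3.25/0.53 = 8480 m.

8480 m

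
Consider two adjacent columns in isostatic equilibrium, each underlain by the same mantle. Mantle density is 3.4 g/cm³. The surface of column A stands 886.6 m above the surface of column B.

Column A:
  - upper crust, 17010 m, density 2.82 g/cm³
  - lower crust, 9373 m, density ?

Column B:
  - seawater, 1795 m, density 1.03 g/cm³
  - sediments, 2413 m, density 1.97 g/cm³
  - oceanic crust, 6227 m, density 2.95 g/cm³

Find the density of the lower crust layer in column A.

3.01 g/cm³

Take the compensation level at the base of the deeper column (depth z_c below the surface of column A) and equate Σ ρ_i t_i down to z_c; mantle fills any gap and the z_c terms cancel.
Column A: 17010×2.82 + 9373×ρ + (z_c − 26383)×3.4
Column B: 886.6×0 + 1795×1.03 + 2413×1.97 + 6227×2.95 + (z_c − 886.6 − 10435)×3.4
The z_c×3.4 term appears on both sides and cancels. Collect the known terms of each column as K = Σ(ρt)_known − 3.4 × (depth of known layers): K_A = 47968.2 − 3.4×26383 = −41734; K_B = 24972.11 − 3.4×(886.6 + 10435) = −13521.33.
Balance: K_A + 9373×ρ = K_B, so ρ = (K_B − K_A)/9373 = 28212.7/9373 = 3.01 g/cm³.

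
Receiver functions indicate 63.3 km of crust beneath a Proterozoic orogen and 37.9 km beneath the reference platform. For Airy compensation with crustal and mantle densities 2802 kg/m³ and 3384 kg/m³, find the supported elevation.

Excess crust Δ = 63.3 km − 37.9 km = 25.4 km, split between elevation h and root r with h + r = Δ.
Airy balance ρ_c h = (ρ_m − ρ_c) r gives r = h ρ_c/(ρ_m − ρ_c), so h (1 + ρ_c/(ρ_m − ρ_c)) = Δ, i.e. h = Δ (ρ_m − ρ_c)/ρ_m.
h = 25.4 km × 582/3384 = 4.37 km.

4.37 km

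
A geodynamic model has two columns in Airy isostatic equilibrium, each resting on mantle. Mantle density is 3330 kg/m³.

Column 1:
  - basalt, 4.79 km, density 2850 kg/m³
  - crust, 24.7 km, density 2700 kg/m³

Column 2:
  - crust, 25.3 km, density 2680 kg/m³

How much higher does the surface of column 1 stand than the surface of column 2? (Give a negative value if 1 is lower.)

For any compensation level in the mantle, the mantle terms cancel and isostasy reduces to e = (Σt_1 − Σt_2) − (Σ(ρt)_1 − Σ(ρt)_2) / ρ_m.
Σt_1 = 29.49 km; Σt_2 = 25.3 km; Σ(ρt)_1 = 80341.5; Σ(ρt)_2 = 67804 (in km·kg/m³).
e = (29.49 − 25.3) − (80341.5 − 67804) / 3330 = 0.425 km.

0.425 km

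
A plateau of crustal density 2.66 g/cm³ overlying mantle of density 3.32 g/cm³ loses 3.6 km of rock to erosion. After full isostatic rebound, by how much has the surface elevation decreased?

0.716 km

Rebound u = e ρ_c/ρ_m = 3.6 km × 2.66/3.32 = 2.884 km.
Net surface drop = e − u = 3.6 km − 2.884 km = e (ρ_m − ρ_c)/ρ_m = 0.716 km.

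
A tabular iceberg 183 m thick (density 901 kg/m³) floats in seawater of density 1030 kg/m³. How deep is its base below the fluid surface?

160 m

Draft d = t ρ_obj/ρ_fluid = 183 m × 901/1030 = 160 m.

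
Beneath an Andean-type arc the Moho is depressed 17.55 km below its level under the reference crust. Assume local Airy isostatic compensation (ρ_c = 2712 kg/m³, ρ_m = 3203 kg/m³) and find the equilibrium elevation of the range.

By Archimedes' principle applied to the lithosphere: ρ_c h = (ρ_m − ρ_c) r.
h = r (ρ_m − ρ_c) / ρ_c = 17.55 km × (3203 − 2712) / 2712 = 3.18 km.

3.18 km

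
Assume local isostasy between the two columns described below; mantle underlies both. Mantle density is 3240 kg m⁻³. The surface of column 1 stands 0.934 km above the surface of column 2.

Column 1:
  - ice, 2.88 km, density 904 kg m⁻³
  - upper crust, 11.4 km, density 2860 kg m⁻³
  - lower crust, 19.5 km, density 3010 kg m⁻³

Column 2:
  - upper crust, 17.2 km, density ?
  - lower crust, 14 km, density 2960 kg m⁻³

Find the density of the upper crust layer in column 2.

Take the compensation level at the base of the deeper column (depth z_c below the surface of column 1) and equate Σ ρ_i t_i down to z_c; mantle fills any gap and the z_c terms cancel.
Column 1: 2.88×904 + 11.4×2860 + 19.5×3010 + (z_c − 33.78)×3240
Column 2: 0.934×0 + 17.2×ρ + 14×2960 + (z_c − 0.934 − 31.2)×3240
The z_c×3240 term appears on both sides and cancels. Collect the known terms of each column as K = Σ(ρt)_known − 3240 × (depth of known layers): K_1 = 93902.52 − 3240×33.78 = −15544.68; K_2 = 41440 − 3240×(0.934 + 31.2) = −62674.16.
Balance: K_1 = K_2 + 17.2×ρ, so ρ = (K_1 − K_2)/17.2 = 47129.5/17.2 = 2740 kg m⁻³.

2740 kg m⁻³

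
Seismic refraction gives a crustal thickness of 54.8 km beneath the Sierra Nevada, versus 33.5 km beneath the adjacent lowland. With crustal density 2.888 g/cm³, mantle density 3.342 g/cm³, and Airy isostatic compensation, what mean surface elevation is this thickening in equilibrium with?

2.89 km

Excess crust Δ = 54.8 km − 33.5 km = 21.3 km, split between elevation h and root r with h + r = Δ.
Airy balance ρ_c h = (ρ_m − ρ_c) r gives r = h ρ_c/(ρ_m − ρ_c), so h (1 + ρ_c/(ρ_m − ρ_c)) = Δ, i.e. h = Δ (ρ_m − ρ_c)/ρ_m.
h = 21.3 km × 0.454/3.342 = 2.89 km.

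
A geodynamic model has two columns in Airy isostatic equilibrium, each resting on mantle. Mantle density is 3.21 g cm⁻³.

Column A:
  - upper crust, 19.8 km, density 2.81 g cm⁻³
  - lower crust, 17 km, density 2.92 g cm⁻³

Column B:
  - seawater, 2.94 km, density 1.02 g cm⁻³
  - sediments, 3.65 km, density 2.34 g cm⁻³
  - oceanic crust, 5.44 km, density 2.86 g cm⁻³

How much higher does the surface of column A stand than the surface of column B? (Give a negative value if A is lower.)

For any compensation level in the mantle, the mantle terms cancel and isostasy reduces to e = (Σt_A − Σt_B) − (Σ(ρt)_A − Σ(ρt)_B) / ρ_m.
Σt_A = 36.8 km; Σt_B = 12.03 km; Σ(ρt)_A = 105.278; Σ(ρt)_B = 27.0982 (in km·g cm⁻³).
e = (36.8 − 12.03) − (105.278 − 27.0982) / 3.21 = 0.415 km.

0.415 km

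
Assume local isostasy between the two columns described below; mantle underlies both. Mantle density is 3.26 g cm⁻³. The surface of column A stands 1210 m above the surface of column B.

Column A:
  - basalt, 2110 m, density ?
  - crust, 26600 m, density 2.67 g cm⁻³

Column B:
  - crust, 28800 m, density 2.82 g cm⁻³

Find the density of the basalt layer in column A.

2.82 g cm⁻³

Take the compensation level at the base of the deeper column (depth z_c below the surface of column A) and equate Σ ρ_i t_i down to z_c; mantle fills any gap and the z_c terms cancel.
Column A: 2110×ρ + 26600×2.67 + (z_c − 28710)×3.26
Column B: 1210×0 + 28800×2.82 + (z_c − 1210 − 28800)×3.26
The z_c×3.26 term appears on both sides and cancels. Collect the known terms of each column as K = Σ(ρt)_known − 3.26 × (depth of known layers): K_A = 71022 − 3.26×28710 = −22572.6; K_B = 81216 − 3.26×(1210 + 28800) = −16616.6.
Balance: K_A + 2110×ρ = K_B, so ρ = (K_B − K_A)/2110 = 5956/2110 = 2.82 g cm⁻³.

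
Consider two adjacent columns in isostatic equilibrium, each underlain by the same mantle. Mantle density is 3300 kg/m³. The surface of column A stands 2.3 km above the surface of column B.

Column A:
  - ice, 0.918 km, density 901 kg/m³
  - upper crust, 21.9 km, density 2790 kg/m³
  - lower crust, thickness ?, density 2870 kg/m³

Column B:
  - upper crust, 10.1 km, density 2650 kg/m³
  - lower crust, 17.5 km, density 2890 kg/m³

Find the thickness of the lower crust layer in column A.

18.5 km

Take the compensation level at the base of the deeper column (depth z_c below the surface of column A) and equate Σ ρ_i t_i down to z_c; mantle fills any gap and the z_c terms cancel.
Column A: 0.918×901 + 21.9×2790 + x×2870 + (z_c − 22.818 − x)×3300
Column B: 2.3×0 + 10.1×2650 + 17.5×2890 + (z_c − 2.3 − 27.6)×3300
The z_c×3300 term appears on both sides and cancels. Collect the known terms of each column as K = Σ(ρt)_known − 3300 × (depth of known layers): K_A = 61928.118 − 3300×22.818 = −13371.282; K_B = 77340 − 3300×(2.3 + 27.6) = −21330.
Balance: K_A − x×(3300 − 2870) = K_B, so x = (K_A − K_B)/(3300 − 2870) = 7958.72/430 = 18.5 km.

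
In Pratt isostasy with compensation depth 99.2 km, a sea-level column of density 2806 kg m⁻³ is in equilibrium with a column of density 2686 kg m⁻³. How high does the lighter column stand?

ρ_ref D = ρ (D + h) → h = D (ρ_ref − ρ)/ρ.
h = 99.2 km × (2806 − 2686)/2686 = 4.43 km.

4.43 km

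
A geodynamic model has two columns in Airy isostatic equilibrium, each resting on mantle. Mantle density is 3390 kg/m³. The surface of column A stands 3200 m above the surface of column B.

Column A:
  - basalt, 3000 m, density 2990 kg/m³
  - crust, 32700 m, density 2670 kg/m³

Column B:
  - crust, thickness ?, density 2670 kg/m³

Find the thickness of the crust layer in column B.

19300 m

Take the compensation level at the base of the deeper column (depth z_c below the surface of column A) and equate Σ ρ_i t_i down to z_c; mantle fills any gap and the z_c terms cancel.
Column A: 3000×2990 + 32700×2670 + (z_c − 35700)×3390
Column B: 3200×0 + x×2670 + (z_c − 3200 − 0 − x)×3390
The z_c×3390 term appears on both sides and cancels. Collect the known terms of each column as K = Σ(ρt)_known − 3390 × (depth of known layers): K_A = 96279000 − 3390×35700 = −24744000; K_B = 0 − 3390×(3200 + 0) = −10848000.
Balance: K_A = K_B − x×(3390 − 2670), so x = (K_B − K_A)/(3390 − 2670) = 13896000/720 = 19300 m.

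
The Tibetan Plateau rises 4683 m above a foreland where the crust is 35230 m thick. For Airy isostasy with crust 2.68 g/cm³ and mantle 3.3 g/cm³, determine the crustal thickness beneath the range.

Root depth r = h ρ_c / (ρ_m − ρ_c) = 4683 m × 2.68 / 0.62 = 20240 m.
Total thickness = T + h + r = 35230 m + 4683 m + 20240 m = 60200 m.

60200 m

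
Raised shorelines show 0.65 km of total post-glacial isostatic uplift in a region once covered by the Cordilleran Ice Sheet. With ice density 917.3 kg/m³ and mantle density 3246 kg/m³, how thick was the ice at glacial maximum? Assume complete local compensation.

2.3 km

u = t ρ_ice/ρ_m → t = u ρ_m/ρ_ice = 0.65 km × 3246/917.3 = 2.3 km.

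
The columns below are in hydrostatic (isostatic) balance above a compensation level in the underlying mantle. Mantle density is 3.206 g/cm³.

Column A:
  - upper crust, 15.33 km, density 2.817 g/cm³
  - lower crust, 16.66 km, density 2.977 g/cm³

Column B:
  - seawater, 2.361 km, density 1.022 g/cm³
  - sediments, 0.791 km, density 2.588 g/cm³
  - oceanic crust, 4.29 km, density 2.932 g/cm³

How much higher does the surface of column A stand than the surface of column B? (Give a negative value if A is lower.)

0.923 km

For any compensation level in the mantle, the mantle terms cancel and isostasy reduces to e = (Σt_A − Σt_B) − (Σ(ρt)_A − Σ(ρt)_B) / ρ_m.
Σt_A = 31.99 km; Σt_B = 7.442 km; Σ(ρt)_A = 92.78143; Σ(ρt)_B = 17.03833 (in km·g/cm³).
e = (31.99 − 7.442) − (92.78143 − 17.03833) / 3.206 = 0.923 km.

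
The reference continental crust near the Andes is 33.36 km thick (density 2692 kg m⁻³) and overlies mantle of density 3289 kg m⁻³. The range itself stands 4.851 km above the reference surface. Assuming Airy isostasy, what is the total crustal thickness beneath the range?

Root depth r = h ρ_c / (ρ_m − ρ_c) = 4.851 km × 2692 / 597 = 21.87 km.
Total thickness = T + h + r = 33.36 km + 4.851 km + 21.87 km = 60.1 km.

60.1 km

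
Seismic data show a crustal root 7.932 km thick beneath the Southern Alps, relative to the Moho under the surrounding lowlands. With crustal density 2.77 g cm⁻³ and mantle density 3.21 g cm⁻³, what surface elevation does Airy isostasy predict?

1.26 km

Equating mass per unit area of the two columns: ρ_c h = (ρ_m − ρ_c) r.
h = r (ρ_m − ρ_c) / ρ_c = 7.932 km × (3.21 − 2.77) / 2.77 = 1.26 km.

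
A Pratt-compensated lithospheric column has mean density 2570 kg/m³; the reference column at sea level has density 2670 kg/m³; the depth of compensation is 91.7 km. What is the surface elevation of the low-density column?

3.57 km

ρ_ref D = ρ (D + h) → h = D (ρ_ref − ρ)/ρ.
h = 91.7 km × (2670 − 2570)/2570 = 3.57 km.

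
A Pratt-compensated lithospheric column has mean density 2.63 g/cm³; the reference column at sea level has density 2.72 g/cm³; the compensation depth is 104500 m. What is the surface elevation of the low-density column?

ρ_ref D = ρ (D + h) → h = D (ρ_ref − ρ)/ρ.
h = 104500 m × (2.72 − 2.63)/2.63 = 3580 m.

3580 m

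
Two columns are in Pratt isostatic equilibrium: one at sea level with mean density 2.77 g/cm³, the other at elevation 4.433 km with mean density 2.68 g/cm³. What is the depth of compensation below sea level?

132 km

ρ_ref D = ρ (D + h) → D (ρ_ref − ρ) = ρ h.
D = ρ h/(ρ_ref − ρ) = 2.68 × 4.433 km/(2.77 − 2.68) = 132 km.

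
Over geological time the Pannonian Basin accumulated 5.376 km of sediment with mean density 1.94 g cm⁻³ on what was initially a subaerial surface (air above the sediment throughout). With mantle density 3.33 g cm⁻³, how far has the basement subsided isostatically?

Subaerial load: s = t ρ_sed / ρ_m = 5.376 km × 1.94/3.33 = 3.13 km.

3.13 km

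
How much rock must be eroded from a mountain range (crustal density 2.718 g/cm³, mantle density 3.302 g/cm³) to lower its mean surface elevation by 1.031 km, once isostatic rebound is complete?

5.83 km

Net drop Δ = e − u = e − e ρ_c/ρ_m = e (ρ_m − ρ_c)/ρ_m.
e = Δ ρ_m/(ρ_m − ρ_c) = 1.031 km × 3.302/0.584 = 5.83 km.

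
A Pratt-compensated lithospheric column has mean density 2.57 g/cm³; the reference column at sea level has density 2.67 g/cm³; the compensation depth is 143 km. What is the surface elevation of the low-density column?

5.56 km

ρ_ref D = ρ (D + h) → h = D (ρ_ref − ρ)/ρ.
h = 143 km × (2.67 − 2.57)/2.57 = 5.56 km.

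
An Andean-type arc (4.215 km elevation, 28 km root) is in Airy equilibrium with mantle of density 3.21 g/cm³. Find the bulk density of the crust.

ρ_c h = (ρ_m − ρ_c) r → ρ_c (h + r) = ρ_m r → ρ_c = ρ_m r / (h + r).
ρ_c = 3.21 × 28 km / (4.215 km + 28 km) = 2.79 g/cm³.

2.79 g/cm³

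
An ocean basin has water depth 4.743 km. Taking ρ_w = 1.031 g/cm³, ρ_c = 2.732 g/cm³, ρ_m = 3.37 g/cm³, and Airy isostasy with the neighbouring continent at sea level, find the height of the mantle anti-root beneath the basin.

Isostatic balance requires: replacing crust with seawater at the top is compensated by replacing crust with mantle at the base: d (ρ_c − ρ_w) = a (ρ_m − ρ_c).
a = d (ρ_c − ρ_w)/(ρ_m − ρ_c) = 4.743 km × 1.701/0.638 = 12.6 km.

12.6 km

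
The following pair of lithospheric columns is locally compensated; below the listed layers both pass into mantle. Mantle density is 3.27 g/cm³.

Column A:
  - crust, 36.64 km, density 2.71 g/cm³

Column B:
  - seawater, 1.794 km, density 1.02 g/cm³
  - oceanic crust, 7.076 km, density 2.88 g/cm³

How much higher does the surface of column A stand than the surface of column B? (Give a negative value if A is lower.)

For any compensation level in the mantle, the mantle terms cancel and isostasy reduces to e = (Σt_A − Σt_B) − (Σ(ρt)_A − Σ(ρt)_B) / ρ_m.
Σt_A = 36.64 km; Σt_B = 8.87 km; Σ(ρt)_A = 99.2944; Σ(ρt)_B = 22.20876 (in km·g/cm³).
e = (36.64 − 8.87) − (99.2944 − 22.20876) / 3.27 = 4.2 km.

4.2 km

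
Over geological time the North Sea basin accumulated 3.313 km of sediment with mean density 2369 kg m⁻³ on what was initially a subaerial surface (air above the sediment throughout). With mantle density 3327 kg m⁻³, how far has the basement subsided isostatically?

2.36 km

Subaerial load: s = t ρ_sed / ρ_m = 3.313 km × 2369/3327 = 2.36 km.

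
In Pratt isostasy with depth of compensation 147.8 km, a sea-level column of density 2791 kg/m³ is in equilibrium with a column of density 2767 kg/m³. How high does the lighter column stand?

ρ_ref D = ρ (D + h) → h = D (ρ_ref − ρ)/ρ.
h = 147.8 km × (2791 − 2767)/2767 = 1.28 km.

1.28 km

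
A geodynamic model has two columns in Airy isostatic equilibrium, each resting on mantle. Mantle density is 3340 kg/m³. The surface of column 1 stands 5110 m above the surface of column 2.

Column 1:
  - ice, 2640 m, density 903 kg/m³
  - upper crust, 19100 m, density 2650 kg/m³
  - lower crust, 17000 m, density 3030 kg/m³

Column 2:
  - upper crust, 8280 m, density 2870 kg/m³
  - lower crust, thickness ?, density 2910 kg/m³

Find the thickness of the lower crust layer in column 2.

Take the compensation level at the base of the deeper column (depth z_c below the surface of column 1) and equate Σ ρ_i t_i down to z_c; mantle fills any gap and the z_c terms cancel.
Column 1: 2640×903 + 19100×2650 + 17000×3030 + (z_c − 38740)×3340
Column 2: 5110×0 + 8280×2870 + x×2910 + (z_c − 5110 − 8280 − x)×3340
The z_c×3340 term appears on both sides and cancels. Collect the known terms of each column as K = Σ(ρt)_known − 3340 × (depth of known layers): K_1 = 104508920 − 3340×38740 = −24882680; K_2 = 23763600 − 3340×(5110 + 8280) = −20959000.
Balance: K_1 = K_2 − x×(3340 − 2910), so x = (K_2 − K_1)/(3340 − 2910) = 3923680/430 = 9120 m.

9120 m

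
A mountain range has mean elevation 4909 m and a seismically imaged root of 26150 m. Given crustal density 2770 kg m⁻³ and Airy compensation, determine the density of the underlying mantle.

Airy balance: ρ_c h = (ρ_m − ρ_c) r → ρ_m = ρ_c (1 + h/r).
ρ_m = 2770 × (1 + 4909 m/26150 m) = 3290 kg m⁻³.

3290 kg m⁻³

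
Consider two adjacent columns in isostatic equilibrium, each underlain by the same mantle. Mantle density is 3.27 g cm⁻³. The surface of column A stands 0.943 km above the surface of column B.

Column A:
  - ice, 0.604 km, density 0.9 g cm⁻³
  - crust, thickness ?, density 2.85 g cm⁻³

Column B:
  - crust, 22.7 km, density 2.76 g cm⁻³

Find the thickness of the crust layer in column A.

Take the compensation level at the base of the deeper column (depth z_c below the surface of column A) and equate Σ ρ_i t_i down to z_c; mantle fills any gap and the z_c terms cancel.
Column A: 0.604×0.9 + x×2.85 + (z_c − 0.604 − x)×3.27
Column B: 0.943×0 + 22.7×2.76 + (z_c − 0.943 − 22.7)×3.27
The z_c×3.27 term appears on both sides and cancels. Collect the known terms of each column as K = Σ(ρt)_known − 3.27 × (depth of known layers): K_A = 0.5436 − 3.27×0.604 = −1.43148; K_B = 62.652 − 3.27×(0.943 + 22.7) = −14.66061.
Balance: K_A − x×(3.27 − 2.85) = K_B, so x = (K_A − K_B)/(3.27 − 2.85) = 13.2291/0.42 = 31.5 km.

31.5 km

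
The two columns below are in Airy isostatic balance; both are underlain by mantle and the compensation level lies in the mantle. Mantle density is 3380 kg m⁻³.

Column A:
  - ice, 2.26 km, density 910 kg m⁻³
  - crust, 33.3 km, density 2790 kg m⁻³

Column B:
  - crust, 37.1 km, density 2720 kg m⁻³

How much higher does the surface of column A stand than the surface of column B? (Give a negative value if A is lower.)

For any compensation level in the mantle, the mantle terms cancel and isostasy reduces to e = (Σt_A − Σt_B) − (Σ(ρt)_A − Σ(ρt)_B) / ρ_m.
Σt_A = 35.56 km; Σt_B = 37.1 km; Σ(ρt)_A = 94963.6; Σ(ρt)_B = 100912 (in km·kg m⁻³).
e = (35.56 − 37.1) − (94963.6 − 100912) / 3380 = 0.22 km.

0.22 km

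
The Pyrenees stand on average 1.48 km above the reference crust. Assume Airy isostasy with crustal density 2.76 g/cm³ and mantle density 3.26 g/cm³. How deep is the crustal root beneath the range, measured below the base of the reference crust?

8.17 km

Equating mass per unit area of the two columns: the weight of the topography is balanced by the buoyancy of the root, ρ_c h = (ρ_m − ρ_c) r.
r = h · ρ_c / (ρ_m − ρ_c) = 1.48 km × 2.76 / (3.26 − 2.76) = 8.17 km.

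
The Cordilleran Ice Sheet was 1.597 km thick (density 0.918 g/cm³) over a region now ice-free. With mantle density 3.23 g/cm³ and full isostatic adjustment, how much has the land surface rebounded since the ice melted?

0.454 km

Removing the load lets mantle flow back in; uplift u satisfies ρ_ice t = ρ_m u.
u = t ρ_ice/ρ_m = 1.597 km × 0.918/3.23 = 0.454 km.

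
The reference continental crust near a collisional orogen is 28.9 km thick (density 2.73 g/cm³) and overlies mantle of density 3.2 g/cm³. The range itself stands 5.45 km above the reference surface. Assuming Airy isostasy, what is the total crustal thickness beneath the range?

66 km

Root depth r = h ρ_c / (ρ_m − ρ_c) = 5.45 km × 2.73 / 0.47 = 31.66 km.
Total thickness = T + h + r = 28.9 km + 5.45 km + 31.66 km = 66 km.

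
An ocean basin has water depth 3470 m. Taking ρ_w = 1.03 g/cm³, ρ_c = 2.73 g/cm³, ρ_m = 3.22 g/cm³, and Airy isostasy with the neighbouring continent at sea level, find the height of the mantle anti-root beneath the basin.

Isostatic balance requires: replacing crust with seawater at the top is compensated by replacing crust with mantle at the base: d (ρ_c − ρ_w) = a (ρ_m − ρ_c).
a = d (ρ_c − ρ_w)/(ρ_m − ρ_c) = 3470 m × 1.7/0.49 = 12000 m.

12000 m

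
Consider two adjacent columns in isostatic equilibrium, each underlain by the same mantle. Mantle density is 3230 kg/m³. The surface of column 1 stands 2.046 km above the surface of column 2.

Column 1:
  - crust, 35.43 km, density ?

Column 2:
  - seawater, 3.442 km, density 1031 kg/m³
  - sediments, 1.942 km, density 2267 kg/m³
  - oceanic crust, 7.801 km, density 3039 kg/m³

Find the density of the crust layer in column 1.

2740 kg/m³

Take the compensation level at the base of the deeper column (depth z_c below the surface of column 1) and equate Σ ρ_i t_i down to z_c; mantle fills any gap and the z_c terms cancel.
Column 1: 35.43×ρ + (z_c − 35.43)×3230
Column 2: 2.046×0 + 3.442×1031 + 1.942×2267 + 7.801×3039 + (z_c − 2.046 − 13.185)×3230
The z_c×3230 term appears on both sides and cancels. Collect the known terms of each column as K = Σ(ρt)_known − 3230 × (depth of known layers): K_1 = 0 − 3230×35.43 = −114438.9; K_2 = 31658.455 − 3230×(2.046 + 13.185) = −17537.675.
Balance: K_1 + 35.43×ρ = K_2, so ρ = (K_2 − K_1)/35.43 = 96901.2/35.43 = 2740 kg/m³.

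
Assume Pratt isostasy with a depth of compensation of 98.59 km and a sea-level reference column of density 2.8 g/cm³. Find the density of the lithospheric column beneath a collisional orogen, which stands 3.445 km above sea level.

2.71 g/cm³

Pratt balance: ρ_ref D = ρ (D + h).
ρ = ρ_ref D/(D + h) = 2.8 × 98.59 km/(98.59 km + 3.445 km) = 2.71 g/cm³.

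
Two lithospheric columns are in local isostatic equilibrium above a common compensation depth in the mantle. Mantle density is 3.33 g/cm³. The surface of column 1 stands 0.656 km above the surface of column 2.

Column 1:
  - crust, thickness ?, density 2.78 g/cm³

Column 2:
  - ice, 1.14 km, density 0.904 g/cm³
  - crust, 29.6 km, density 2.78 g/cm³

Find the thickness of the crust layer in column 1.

38.6 km

Take the compensation level at the base of the deeper column (depth z_c below the surface of column 1) and equate Σ ρ_i t_i down to z_c; mantle fills any gap and the z_c terms cancel.
Column 1: x×2.78 + (z_c − 0 − x)×3.33
Column 2: 0.656×0 + 1.14×0.904 + 29.6×2.78 + (z_c − 0.656 − 30.74)×3.33
The z_c×3.33 term appears on both sides and cancels. Collect the known terms of each column as K = Σ(ρt)_known − 3.33 × (depth of known layers): K_1 = 0 − 3.33×0 = 0; K_2 = 83.31856 − 3.33×(0.656 + 30.74) = −21.23012.
Balance: K_1 − x×(3.33 − 2.78) = K_2, so x = (K_1 − K_2)/(3.33 − 2.78) = 21.2301/0.55 = 38.6 km.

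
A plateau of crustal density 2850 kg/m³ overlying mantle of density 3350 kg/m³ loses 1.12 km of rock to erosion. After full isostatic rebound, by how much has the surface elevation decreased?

Rebound u = e ρ_c/ρ_m = 1.12 km × 2850/3350 = 0.9528 km.
Net surface drop = e − u = 1.12 km − 0.9528 km = e (ρ_m − ρ_c)/ρ_m = 0.167 km.

0.167 km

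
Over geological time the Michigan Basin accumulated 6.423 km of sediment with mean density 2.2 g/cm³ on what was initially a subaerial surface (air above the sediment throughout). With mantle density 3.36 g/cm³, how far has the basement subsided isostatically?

Subaerial load: s = t ρ_sed / ρ_m = 6.423 km × 2.2/3.36 = 4.21 km.

4.21 km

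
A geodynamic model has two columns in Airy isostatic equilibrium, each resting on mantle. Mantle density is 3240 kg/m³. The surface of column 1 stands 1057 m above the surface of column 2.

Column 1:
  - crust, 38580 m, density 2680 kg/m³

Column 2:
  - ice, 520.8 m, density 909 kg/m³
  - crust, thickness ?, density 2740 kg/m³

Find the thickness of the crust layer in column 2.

33900 m

Take the compensation level at the base of the deeper column (depth z_c below the surface of column 1) and equate Σ ρ_i t_i down to z_c; mantle fills any gap and the z_c terms cancel.
Column 1: 38580×2680 + (z_c − 38580)×3240
Column 2: 1057×0 + 520.8×909 + x×2740 + (z_c − 1057 − 520.8 − x)×3240
The z_c×3240 term appears on both sides and cancels. Collect the known terms of each column as K = Σ(ρt)_known − 3240 × (depth of known layers): K_1 = 103394400 − 3240×38580 = −21604800; K_2 = 473407.2 − 3240×(1057 + 520.8) = −4638664.8.
Balance: K_1 = K_2 − x×(3240 − 2740), so x = (K_2 − K_1)/(3240 − 2740) = 16966100/500 = 33900 m.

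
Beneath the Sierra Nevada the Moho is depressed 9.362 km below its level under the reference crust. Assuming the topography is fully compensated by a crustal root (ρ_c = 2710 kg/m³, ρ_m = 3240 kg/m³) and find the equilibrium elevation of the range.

1.83 km

Balancing pressure at the compensation depth: ρ_c h = (ρ_m − ρ_c) r.
h = r (ρ_m − ρ_c) / ρ_c = 9.362 km × (3240 − 2710) / 2710 = 1.83 km.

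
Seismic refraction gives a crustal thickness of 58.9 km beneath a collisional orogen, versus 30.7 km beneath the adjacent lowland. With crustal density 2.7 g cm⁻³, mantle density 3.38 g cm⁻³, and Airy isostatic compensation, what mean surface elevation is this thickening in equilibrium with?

Excess crust Δ = 58.9 km − 30.7 km = 28.2 km, split between elevation h and root r with h + r = Δ.
Airy balance ρ_c h = (ρ_m − ρ_c) r gives r = h ρ_c/(ρ_m − ρ_c), so h (1 + ρ_c/(ρ_m − ρ_c)) = Δ, i.e. h = Δ (ρ_m − ρ_c)/ρ_m.
h = 28.2 km × 0.68/3.38 = 5.67 km.

5.67 km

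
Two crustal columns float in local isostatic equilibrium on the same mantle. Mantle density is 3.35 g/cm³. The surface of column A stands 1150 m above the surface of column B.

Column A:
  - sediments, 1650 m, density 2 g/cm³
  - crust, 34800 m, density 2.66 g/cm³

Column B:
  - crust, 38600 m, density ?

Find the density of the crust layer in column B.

2.77 g/cm³

Take the compensation level at the base of the deeper column (depth z_c below the surface of column A) and equate Σ ρ_i t_i down to z_c; mantle fills any gap and the z_c terms cancel.
Column A: 1650×2 + 34800×2.66 + (z_c − 36450)×3.35
Column B: 1150×0 + 38600×ρ + (z_c − 1150 − 38600)×3.35
The z_c×3.35 term appears on both sides and cancels. Collect the known terms of each column as K = Σ(ρt)_known − 3.35 × (depth of known layers): K_A = 95868 − 3.35×36450 = −26239.5; K_B = 0 − 3.35×(1150 + 38600) = −133162.5.
Balance: K_A = K_B + 38600×ρ, so ρ = (K_A − K_B)/38600 = 106923/38600 = 2.77 g/cm³.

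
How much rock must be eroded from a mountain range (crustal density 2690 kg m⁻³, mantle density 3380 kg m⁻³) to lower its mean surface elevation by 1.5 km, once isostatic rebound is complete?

7.35 km

Net drop Δ = e − u = e − e ρ_c/ρ_m = e (ρ_m − ρ_c)/ρ_m.
e = Δ ρ_m/(ρ_m − ρ_c) = 1.5 km × 3380/690 = 7.35 km.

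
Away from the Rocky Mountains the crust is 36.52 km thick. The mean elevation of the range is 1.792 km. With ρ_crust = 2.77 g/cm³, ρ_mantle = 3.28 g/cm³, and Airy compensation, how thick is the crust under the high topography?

48 km

Root depth r = h ρ_c / (ρ_m − ρ_c) = 1.792 km × 2.77 / 0.51 = 9.733 km.
Total thickness = T + h + r = 36.52 km + 1.792 km + 9.733 km = 48 km.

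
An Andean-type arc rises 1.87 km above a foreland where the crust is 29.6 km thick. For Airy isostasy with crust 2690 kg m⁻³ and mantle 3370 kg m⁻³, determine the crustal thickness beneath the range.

38.9 km

Root depth r = h ρ_c / (ρ_m − ρ_c) = 1.87 km × 2690 / 680 = 7.397 km.
Total thickness = T + h + r = 29.6 km + 1.87 km + 7.397 km = 38.9 km.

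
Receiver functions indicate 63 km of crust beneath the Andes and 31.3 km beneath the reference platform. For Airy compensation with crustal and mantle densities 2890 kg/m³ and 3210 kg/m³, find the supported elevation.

Excess crust Δ = 63 km − 31.3 km = 31.7 km, split between elevation h and root r with h + r = Δ.
Airy balance ρ_c h = (ρ_m − ρ_c) r gives r = h ρ_c/(ρ_m − ρ_c), so h (1 + ρ_c/(ρ_m − ρ_c)) = Δ, i.e. h = Δ (ρ_m − ρ_c)/ρ_m.
h = 31.7 km × 320/3210 = 3.16 km.

3.16 km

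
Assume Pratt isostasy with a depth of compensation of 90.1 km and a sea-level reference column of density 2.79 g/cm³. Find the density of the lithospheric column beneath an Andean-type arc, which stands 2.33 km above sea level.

Pratt balance: ρ_ref D = ρ (D + h).
ρ = ρ_ref D/(D + h) = 2.79 × 90.1 km/(90.1 km + 2.33 km) = 2.72 g/cm³.

2.72 g/cm³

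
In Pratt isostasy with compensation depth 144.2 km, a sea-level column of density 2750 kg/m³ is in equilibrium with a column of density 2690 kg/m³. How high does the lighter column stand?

3.22 km

ρ_ref D = ρ (D + h) → h = D (ρ_ref − ρ)/ρ.
h = 144.2 km × (2750 − 2690)/2690 = 3.22 km.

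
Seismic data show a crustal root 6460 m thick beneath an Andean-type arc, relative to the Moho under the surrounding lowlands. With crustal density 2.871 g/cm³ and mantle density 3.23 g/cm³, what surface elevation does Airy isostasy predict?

Balancing pressure at the compensation depth: ρ_c h = (ρ_m − ρ_c) r.
h = r (ρ_m − ρ_c) / ρ_c = 6460 m × (3.23 − 2.871) / 2.871 = 808 m.

808 m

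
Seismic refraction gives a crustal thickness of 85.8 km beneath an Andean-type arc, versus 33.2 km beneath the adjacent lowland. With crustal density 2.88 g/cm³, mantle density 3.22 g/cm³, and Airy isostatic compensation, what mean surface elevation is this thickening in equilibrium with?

5.55 km

Excess crust Δ = 85.8 km − 33.2 km = 52.6 km, split between elevation h and root r with h + r = Δ.
Airy balance ρ_c h = (ρ_m − ρ_c) r gives r = h ρ_c/(ρ_m − ρ_c), so h (1 + ρ_c/(ρ_m − ρ_c)) = Δ, i.e. h = Δ (ρ_m − ρ_c)/ρ_m.
h = 52.6 km × 0.34/3.22 = 5.55 km.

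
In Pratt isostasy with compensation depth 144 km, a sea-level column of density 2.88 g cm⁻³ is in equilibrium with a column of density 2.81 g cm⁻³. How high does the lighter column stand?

ρ_ref D = ρ (D + h) → h = D (ρ_ref − ρ)/ρ.
h = 144 km × (2.88 − 2.81)/2.81 = 3.59 km.

3.59 km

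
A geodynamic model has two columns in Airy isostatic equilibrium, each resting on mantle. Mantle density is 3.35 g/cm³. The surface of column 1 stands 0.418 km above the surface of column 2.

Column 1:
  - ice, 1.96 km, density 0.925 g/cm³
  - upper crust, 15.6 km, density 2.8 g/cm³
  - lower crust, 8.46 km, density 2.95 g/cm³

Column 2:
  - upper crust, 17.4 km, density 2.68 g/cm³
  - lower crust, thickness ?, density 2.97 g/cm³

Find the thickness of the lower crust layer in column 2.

9.63 km

Take the compensation level at the base of the deeper column (depth z_c below the surface of column 1) and equate Σ ρ_i t_i down to z_c; mantle fills any gap and the z_c terms cancel.
Column 1: 1.96×0.925 + 15.6×2.8 + 8.46×2.95 + (z_c − 26.02)×3.35
Column 2: 0.418×0 + 17.4×2.68 + x×2.97 + (z_c − 0.418 − 17.4 − x)×3.35
The z_c×3.35 term appears on both sides and cancels. Collect the known terms of each column as K = Σ(ρt)_known − 3.35 × (depth of known layers): K_1 = 70.45 − 3.35×26.02 = −16.717; K_2 = 46.632 − 3.35×(0.418 + 17.4) = −13.0583.
Balance: K_1 = K_2 − x×(3.35 − 2.97), so x = (K_2 − K_1)/(3.35 − 2.97) = 3.6587/0.38 = 9.63 km.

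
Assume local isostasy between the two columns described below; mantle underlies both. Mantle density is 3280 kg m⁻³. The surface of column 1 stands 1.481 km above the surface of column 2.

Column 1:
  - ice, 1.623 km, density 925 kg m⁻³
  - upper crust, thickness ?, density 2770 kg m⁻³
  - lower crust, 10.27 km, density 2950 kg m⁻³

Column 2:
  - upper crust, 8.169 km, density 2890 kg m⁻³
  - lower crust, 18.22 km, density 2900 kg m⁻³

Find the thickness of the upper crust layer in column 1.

Take the compensation level at the base of the deeper column (depth z_c below the surface of column 1) and equate Σ ρ_i t_i down to z_c; mantle fills any gap and the z_c terms cancel.
Column 1: 1.623×925 + x×2770 + 10.27×2950 + (z_c − 11.893 − x)×3280
Column 2: 1.481×0 + 8.169×2890 + 18.22×2900 + (z_c − 1.481 − 26.389)×3280
The z_c×3280 term appears on both sides and cancels. Collect the known terms of each column as K = Σ(ρt)_known − 3280 × (depth of known layers): K_1 = 31797.775 − 3280×11.893 = −7211.265; K_2 = 76446.41 − 3280×(1.481 + 26.389) = −14967.19.
Balance: K_1 − x×(3280 − 2770) = K_2, so x = (K_1 − K_2)/(3280 − 2770) = 7755.93/510 = 15.2 km.

15.2 km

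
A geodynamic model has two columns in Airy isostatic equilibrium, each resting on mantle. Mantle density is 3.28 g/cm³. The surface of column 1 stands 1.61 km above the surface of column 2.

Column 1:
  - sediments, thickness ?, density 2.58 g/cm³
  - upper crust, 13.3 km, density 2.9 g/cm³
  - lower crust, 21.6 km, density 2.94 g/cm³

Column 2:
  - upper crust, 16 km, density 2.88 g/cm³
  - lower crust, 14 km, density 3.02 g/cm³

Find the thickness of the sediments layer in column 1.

4.18 km

Take the compensation level at the base of the deeper column (depth z_c below the surface of column 1) and equate Σ ρ_i t_i down to z_c; mantle fills any gap and the z_c terms cancel.
Column 1: x×2.58 + 13.3×2.9 + 21.6×2.94 + (z_c − 34.9 − x)×3.28
Column 2: 1.61×0 + 16×2.88 + 14×3.02 + (z_c − 1.61 − 30)×3.28
The z_c×3.28 term appears on both sides and cancels. Collect the known terms of each column as K = Σ(ρt)_known − 3.28 × (depth of known layers): K_1 = 102.074 − 3.28×34.9 = −12.398; K_2 = 88.36 − 3.28×(1.61 + 30) = −15.3208.
Balance: K_1 − x×(3.28 − 2.58) = K_2, so x = (K_1 − K_2)/(3.28 − 2.58) = 2.9228/0.7 = 4.18 km.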